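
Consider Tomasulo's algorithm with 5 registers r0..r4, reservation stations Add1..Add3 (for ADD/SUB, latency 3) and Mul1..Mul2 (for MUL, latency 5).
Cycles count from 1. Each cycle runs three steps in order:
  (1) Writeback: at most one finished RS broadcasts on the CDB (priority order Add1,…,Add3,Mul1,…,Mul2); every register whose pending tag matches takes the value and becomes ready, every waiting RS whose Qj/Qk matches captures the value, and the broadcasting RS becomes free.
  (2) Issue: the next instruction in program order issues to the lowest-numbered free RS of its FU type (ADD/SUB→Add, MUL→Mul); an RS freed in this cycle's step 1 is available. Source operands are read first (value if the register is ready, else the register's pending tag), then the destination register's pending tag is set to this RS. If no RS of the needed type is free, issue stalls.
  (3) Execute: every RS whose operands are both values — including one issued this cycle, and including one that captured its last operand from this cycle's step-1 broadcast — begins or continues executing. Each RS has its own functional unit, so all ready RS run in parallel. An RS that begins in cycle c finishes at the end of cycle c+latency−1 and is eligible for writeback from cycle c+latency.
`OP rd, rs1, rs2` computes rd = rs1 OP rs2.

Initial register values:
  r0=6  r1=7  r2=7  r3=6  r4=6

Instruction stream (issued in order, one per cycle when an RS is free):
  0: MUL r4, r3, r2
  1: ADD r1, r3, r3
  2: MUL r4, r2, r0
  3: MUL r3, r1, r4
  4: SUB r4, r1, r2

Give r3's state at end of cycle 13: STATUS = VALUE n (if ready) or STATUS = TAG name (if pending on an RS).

  c1: issue MUL r4<-Mul1  regs: r0:6,r1:7,r2:7,r3:6,r4:Mul1
  c2: issue ADD r1<-Add1  regs: r0:6,r1:Add1,r2:7,r3:6,r4:Mul1
  c3: issue MUL r4<-Mul2  regs: r0:6,r1:Add1,r2:7,r3:6,r4:Mul2
  c4: stall  regs: r0:6,r1:Add1,r2:7,r3:6,r4:Mul2
  c5: CDB Add1=12; stall  regs: r0:6,r1:12,r2:7,r3:6,r4:Mul2
  c6: CDB Mul1=42; issue MUL r3<-Mul1  regs: r0:6,r1:12,r2:7,r3:Mul1,r4:Mul2
  c7: issue SUB r4<-Add1  regs: r0:6,r1:12,r2:7,r3:Mul1,r4:Add1
  c8: CDB Mul2=42  regs: r0:6,r1:12,r2:7,r3:Mul1,r4:Add1
  c9: -  regs: r0:6,r1:12,r2:7,r3:Mul1,r4:Add1
  c10: CDB Add1=5  regs: r0:6,r1:12,r2:7,r3:Mul1,r4:5
  c11: -  regs: r0:6,r1:12,r2:7,r3:Mul1,r4:5
  c12: -  regs: r0:6,r1:12,r2:7,r3:Mul1,r4:5
  c13: CDB Mul1=504  regs: r0:6,r1:12,r2:7,r3:504,r4:5

STATUS = VALUE 504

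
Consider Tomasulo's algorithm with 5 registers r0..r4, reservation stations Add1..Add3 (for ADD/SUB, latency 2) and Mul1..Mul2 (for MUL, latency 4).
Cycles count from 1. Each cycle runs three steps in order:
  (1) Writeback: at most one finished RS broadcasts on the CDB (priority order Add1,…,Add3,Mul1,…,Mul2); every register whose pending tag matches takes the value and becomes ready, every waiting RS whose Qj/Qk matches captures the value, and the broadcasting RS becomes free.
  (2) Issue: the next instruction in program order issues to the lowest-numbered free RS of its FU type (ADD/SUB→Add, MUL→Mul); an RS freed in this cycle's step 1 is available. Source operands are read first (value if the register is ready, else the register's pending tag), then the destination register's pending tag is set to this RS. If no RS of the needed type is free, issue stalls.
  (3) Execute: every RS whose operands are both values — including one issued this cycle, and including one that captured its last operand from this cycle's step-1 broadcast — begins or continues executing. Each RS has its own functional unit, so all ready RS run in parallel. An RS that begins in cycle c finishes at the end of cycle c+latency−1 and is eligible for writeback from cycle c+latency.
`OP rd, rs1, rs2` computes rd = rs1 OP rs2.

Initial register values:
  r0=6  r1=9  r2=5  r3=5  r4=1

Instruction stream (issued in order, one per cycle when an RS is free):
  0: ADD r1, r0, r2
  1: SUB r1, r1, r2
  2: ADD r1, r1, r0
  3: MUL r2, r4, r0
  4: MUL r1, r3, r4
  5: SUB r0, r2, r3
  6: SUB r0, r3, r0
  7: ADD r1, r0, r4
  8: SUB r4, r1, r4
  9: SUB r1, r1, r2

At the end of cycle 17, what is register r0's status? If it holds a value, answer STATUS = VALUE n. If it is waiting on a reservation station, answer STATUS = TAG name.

  c1: issue ADD r1<-Add1  regs: r0:6,r1:Add1,r2:5,r3:5,r4:1
  c2: issue SUB r1<-Add2  regs: r0:6,r1:Add2,r2:5,r3:5,r4:1
  c3: CDB Add1=11; issue ADD r1<-Add1  regs: r0:6,r1:Add1,r2:5,r3:5,r4:1
  c4: issue MUL r2<-Mul1  regs: r0:6,r1:Add1,r2:Mul1,r3:5,r4:1
  c5: CDB Add2=6; issue MUL r1<-Mul2  regs: r0:6,r1:Mul2,r2:Mul1,r3:5,r4:1
  c6: issue SUB r0<-Add2  regs: r0:Add2,r1:Mul2,r2:Mul1,r3:5,r4:1
  c7: CDB Add1=12; issue SUB r0<-Add1  regs: r0:Add1,r1:Mul2,r2:Mul1,r3:5,r4:1
  c8: CDB Mul1=6; issue ADD r1<-Add3  regs: r0:Add1,r1:Add3,r2:6,r3:5,r4:1
  c9: CDB Mul2=5; stall  regs: r0:Add1,r1:Add3,r2:6,r3:5,r4:1
  c10: CDB Add2=1; issue SUB r4<-Add2  regs: r0:Add1,r1:Add3,r2:6,r3:5,r4:Add2
  c11: stall  regs: r0:Add1,r1:Add3,r2:6,r3:5,r4:Add2
  c12: CDB Add1=4; issue SUB r1<-Add1  regs: r0:4,r1:Add1,r2:6,r3:5,r4:Add2
  c13: -  regs: r0:4,r1:Add1,r2:6,r3:5,r4:Add2
  c14: CDB Add3=5  regs: r0:4,r1:Add1,r2:6,r3:5,r4:Add2
  c15: -  regs: r0:4,r1:Add1,r2:6,r3:5,r4:Add2
  c16: CDB Add1=-1  regs: r0:4,r1:-1,r2:6,r3:5,r4:Add2
  c17: CDB Add2=4  regs: r0:4,r1:-1,r2:6,r3:5,r4:4

STATUS = VALUE 4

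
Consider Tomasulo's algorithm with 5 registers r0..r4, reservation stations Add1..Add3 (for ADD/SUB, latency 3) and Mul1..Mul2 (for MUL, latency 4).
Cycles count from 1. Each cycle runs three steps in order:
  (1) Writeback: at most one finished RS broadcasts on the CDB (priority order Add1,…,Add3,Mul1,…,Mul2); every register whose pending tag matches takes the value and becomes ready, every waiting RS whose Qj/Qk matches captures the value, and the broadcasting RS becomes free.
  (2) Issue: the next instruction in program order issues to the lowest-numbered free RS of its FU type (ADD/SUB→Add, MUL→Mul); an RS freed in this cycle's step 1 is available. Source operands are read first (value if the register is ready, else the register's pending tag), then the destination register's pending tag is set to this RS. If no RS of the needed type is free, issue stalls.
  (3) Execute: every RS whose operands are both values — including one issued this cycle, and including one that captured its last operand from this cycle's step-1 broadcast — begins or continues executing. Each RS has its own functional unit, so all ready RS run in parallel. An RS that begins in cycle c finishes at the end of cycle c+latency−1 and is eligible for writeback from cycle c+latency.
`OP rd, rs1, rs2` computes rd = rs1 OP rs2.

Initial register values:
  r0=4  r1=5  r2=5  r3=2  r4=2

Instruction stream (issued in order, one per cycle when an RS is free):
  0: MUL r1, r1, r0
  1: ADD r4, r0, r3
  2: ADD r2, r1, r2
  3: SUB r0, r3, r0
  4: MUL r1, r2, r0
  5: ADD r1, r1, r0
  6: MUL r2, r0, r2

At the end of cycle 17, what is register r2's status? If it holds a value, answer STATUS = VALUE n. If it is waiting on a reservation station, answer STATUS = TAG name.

STATUS = VALUE -50

  c1: issue MUL r1<-Mul1  regs: r0:4,r1:Mul1,r2:5,r3:2,r4:2
  c2: issue ADD r4<-Add1  regs: r0:4,r1:Mul1,r2:5,r3:2,r4:Add1
  c3: issue ADD r2<-Add2  regs: r0:4,r1:Mul1,r2:Add2,r3:2,r4:Add1
  c4: issue SUB r0<-Add3  regs: r0:Add3,r1:Mul1,r2:Add2,r3:2,r4:Add1
  c5: CDB Add1=6; issue MUL r1<-Mul2  regs: r0:Add3,r1:Mul2,r2:Add2,r3:2,r4:6
  c6: CDB Mul1=20; issue ADD r1<-Add1  regs: r0:Add3,r1:Add1,r2:Add2,r3:2,r4:6
  c7: CDB Add3=-2; issue MUL r2<-Mul1  regs: r0:-2,r1:Add1,r2:Mul1,r3:2,r4:6
  c8: -  regs: r0:-2,r1:Add1,r2:Mul1,r3:2,r4:6
  c9: CDB Add2=25  regs: r0:-2,r1:Add1,r2:Mul1,r3:2,r4:6
  c10: -  regs: r0:-2,r1:Add1,r2:Mul1,r3:2,r4:6
  c11: -  regs: r0:-2,r1:Add1,r2:Mul1,r3:2,r4:6
  c12: -  regs: r0:-2,r1:Add1,r2:Mul1,r3:2,r4:6
  c13: CDB Mul1=-50  regs: r0:-2,r1:Add1,r2:-50,r3:2,r4:6
  c14: CDB Mul2=-50  regs: r0:-2,r1:Add1,r2:-50,r3:2,r4:6
  c15: -  regs: r0:-2,r1:Add1,r2:-50,r3:2,r4:6
  c16: -  regs: r0:-2,r1:Add1,r2:-50,r3:2,r4:6
  c17: CDB Add1=-52  regs: r0:-2,r1:-52,r2:-50,r3:2,r4:6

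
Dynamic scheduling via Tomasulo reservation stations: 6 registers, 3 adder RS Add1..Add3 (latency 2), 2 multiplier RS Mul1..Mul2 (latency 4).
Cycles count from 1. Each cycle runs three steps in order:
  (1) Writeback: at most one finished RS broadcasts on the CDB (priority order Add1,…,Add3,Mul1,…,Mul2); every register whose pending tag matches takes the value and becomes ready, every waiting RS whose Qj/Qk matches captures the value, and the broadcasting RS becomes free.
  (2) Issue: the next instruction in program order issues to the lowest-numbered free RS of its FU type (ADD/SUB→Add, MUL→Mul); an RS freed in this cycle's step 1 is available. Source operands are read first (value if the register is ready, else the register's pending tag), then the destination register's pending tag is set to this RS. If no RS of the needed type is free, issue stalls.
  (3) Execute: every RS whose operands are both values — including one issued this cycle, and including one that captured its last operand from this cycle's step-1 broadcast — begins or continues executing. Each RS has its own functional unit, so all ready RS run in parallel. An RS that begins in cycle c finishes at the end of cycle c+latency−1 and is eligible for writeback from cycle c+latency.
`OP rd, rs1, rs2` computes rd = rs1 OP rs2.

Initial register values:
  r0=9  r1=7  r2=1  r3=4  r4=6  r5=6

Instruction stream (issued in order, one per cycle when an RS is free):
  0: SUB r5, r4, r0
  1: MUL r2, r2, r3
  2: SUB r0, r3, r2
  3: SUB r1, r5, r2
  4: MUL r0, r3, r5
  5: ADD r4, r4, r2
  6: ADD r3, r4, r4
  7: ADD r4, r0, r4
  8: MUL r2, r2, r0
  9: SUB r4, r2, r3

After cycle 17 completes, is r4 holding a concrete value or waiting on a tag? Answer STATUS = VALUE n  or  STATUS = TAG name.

STATUS = VALUE -68

  c1: issue SUB r5<-Add1  regs: r0:9,r1:7,r2:1,r3:4,r4:6,r5:Add1
  c2: issue MUL r2<-Mul1  regs: r0:9,r1:7,r2:Mul1,r3:4,r4:6,r5:Add1
  c3: CDB Add1=-3; issue SUB r0<-Add1  regs: r0:Add1,r1:7,r2:Mul1,r3:4,r4:6,r5:-3
  c4: issue SUB r1<-Add2  regs: r0:Add1,r1:Add2,r2:Mul1,r3:4,r4:6,r5:-3
  c5: issue MUL r0<-Mul2  regs: r0:Mul2,r1:Add2,r2:Mul1,r3:4,r4:6,r5:-3
  c6: CDB Mul1=4; issue ADD r4<-Add3  regs: r0:Mul2,r1:Add2,r2:4,r3:4,r4:Add3,r5:-3
  c7: stall  regs: r0:Mul2,r1:Add2,r2:4,r3:4,r4:Add3,r5:-3
  c8: CDB Add1=0; issue ADD r3<-Add1  regs: r0:Mul2,r1:Add2,r2:4,r3:Add1,r4:Add3,r5:-3
  c9: CDB Add2=-7; issue ADD r4<-Add2  regs: r0:Mul2,r1:-7,r2:4,r3:Add1,r4:Add2,r5:-3
  c10: CDB Add3=10; issue MUL r2<-Mul1  regs: r0:Mul2,r1:-7,r2:Mul1,r3:Add1,r4:Add2,r5:-3
  c11: CDB Mul2=-12; issue SUB r4<-Add3  regs: r0:-12,r1:-7,r2:Mul1,r3:Add1,r4:Add3,r5:-3
  c12: CDB Add1=20  regs: r0:-12,r1:-7,r2:Mul1,r3:20,r4:Add3,r5:-3
  c13: CDB Add2=-2  regs: r0:-12,r1:-7,r2:Mul1,r3:20,r4:Add3,r5:-3
  c14: -  regs: r0:-12,r1:-7,r2:Mul1,r3:20,r4:Add3,r5:-3
  c15: CDB Mul1=-48  regs: r0:-12,r1:-7,r2:-48,r3:20,r4:Add3,r5:-3
  c16: -  regs: r0:-12,r1:-7,r2:-48,r3:20,r4:Add3,r5:-3
  c17: CDB Add3=-68  regs: r0:-12,r1:-7,r2:-48,r3:20,r4:-68,r5:-3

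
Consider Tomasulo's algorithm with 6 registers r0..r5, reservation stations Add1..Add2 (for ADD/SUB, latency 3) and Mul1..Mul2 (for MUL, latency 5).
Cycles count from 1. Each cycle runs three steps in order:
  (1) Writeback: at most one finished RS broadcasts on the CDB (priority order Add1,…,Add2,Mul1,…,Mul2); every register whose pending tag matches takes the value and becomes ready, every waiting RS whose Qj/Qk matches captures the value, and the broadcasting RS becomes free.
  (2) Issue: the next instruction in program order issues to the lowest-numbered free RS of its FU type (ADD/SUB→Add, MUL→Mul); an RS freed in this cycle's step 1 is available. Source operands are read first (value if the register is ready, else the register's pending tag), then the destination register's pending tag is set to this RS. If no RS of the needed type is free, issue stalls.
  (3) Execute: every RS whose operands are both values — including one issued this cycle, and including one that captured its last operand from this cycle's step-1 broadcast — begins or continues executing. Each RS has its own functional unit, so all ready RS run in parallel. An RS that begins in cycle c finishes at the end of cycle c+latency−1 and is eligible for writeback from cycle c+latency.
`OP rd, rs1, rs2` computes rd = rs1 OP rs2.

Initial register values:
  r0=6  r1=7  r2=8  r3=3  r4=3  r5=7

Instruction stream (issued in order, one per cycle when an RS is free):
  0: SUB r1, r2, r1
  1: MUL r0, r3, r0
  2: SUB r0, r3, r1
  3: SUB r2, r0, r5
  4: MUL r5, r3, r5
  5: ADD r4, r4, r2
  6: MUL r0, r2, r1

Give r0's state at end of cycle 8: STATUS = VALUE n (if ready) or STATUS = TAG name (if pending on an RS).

STATUS = TAG Mul1

  c1: issue SUB r1<-Add1  regs: r0:6,r1:Add1,r2:8,r3:3,r4:3,r5:7
  c2: issue MUL r0<-Mul1  regs: r0:Mul1,r1:Add1,r2:8,r3:3,r4:3,r5:7
  c3: issue SUB r0<-Add2  regs: r0:Add2,r1:Add1,r2:8,r3:3,r4:3,r5:7
  c4: CDB Add1=1; issue SUB r2<-Add1  regs: r0:Add2,r1:1,r2:Add1,r3:3,r4:3,r5:7
  c5: issue MUL r5<-Mul2  regs: r0:Add2,r1:1,r2:Add1,r3:3,r4:3,r5:Mul2
  c6: stall  regs: r0:Add2,r1:1,r2:Add1,r3:3,r4:3,r5:Mul2
  c7: CDB Add2=2; issue ADD r4<-Add2  regs: r0:2,r1:1,r2:Add1,r3:3,r4:Add2,r5:Mul2
  c8: CDB Mul1=18; issue MUL r0<-Mul1  regs: r0:Mul1,r1:1,r2:Add1,r3:3,r4:Add2,r5:Mul2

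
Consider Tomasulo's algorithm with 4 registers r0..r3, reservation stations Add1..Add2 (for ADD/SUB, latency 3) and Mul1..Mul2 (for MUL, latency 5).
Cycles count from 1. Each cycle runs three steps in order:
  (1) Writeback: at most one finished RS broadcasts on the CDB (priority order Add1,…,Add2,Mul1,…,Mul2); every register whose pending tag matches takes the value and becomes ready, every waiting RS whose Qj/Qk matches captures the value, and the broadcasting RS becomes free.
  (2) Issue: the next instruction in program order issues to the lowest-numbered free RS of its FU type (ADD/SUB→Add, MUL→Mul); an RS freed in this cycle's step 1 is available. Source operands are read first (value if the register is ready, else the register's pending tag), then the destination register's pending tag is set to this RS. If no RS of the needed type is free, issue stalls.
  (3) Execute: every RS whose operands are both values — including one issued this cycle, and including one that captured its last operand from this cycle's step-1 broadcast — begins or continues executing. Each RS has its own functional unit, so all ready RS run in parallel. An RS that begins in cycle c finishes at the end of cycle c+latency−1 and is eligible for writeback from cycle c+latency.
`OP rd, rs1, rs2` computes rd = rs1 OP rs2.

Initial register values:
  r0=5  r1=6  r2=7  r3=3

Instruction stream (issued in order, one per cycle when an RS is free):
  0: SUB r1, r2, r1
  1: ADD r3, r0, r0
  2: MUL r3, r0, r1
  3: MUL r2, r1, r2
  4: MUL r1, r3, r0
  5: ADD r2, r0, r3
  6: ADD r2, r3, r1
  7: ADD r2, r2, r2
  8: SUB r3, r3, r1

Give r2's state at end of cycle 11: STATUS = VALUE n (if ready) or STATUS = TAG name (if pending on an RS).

STATUS = TAG Add2

cycle 1: issue SUB r1<-Add1 // r0:5,r1:Add1,r2:7,r3:3
cycle 2: issue ADD r3<-Add2 // r0:5,r1:Add1,r2:7,r3:Add2
cycle 3: issue MUL r3<-Mul1 // r0:5,r1:Add1,r2:7,r3:Mul1
cycle 4: CDB Add1=1; issue MUL r2<-Mul2 // r0:5,r1:1,r2:Mul2,r3:Mul1
cycle 5: CDB Add2=10; stall // r0:5,r1:1,r2:Mul2,r3:Mul1
cycle 6: stall // r0:5,r1:1,r2:Mul2,r3:Mul1
cycle 7: stall // r0:5,r1:1,r2:Mul2,r3:Mul1
cycle 8: stall // r0:5,r1:1,r2:Mul2,r3:Mul1
cycle 9: CDB Mul1=5; issue MUL r1<-Mul1 // r0:5,r1:Mul1,r2:Mul2,r3:5
cycle 10: CDB Mul2=7; issue ADD r2<-Add1 // r0:5,r1:Mul1,r2:Add1,r3:5
cycle 11: issue ADD r2<-Add2 // r0:5,r1:Mul1,r2:Add2,r3:5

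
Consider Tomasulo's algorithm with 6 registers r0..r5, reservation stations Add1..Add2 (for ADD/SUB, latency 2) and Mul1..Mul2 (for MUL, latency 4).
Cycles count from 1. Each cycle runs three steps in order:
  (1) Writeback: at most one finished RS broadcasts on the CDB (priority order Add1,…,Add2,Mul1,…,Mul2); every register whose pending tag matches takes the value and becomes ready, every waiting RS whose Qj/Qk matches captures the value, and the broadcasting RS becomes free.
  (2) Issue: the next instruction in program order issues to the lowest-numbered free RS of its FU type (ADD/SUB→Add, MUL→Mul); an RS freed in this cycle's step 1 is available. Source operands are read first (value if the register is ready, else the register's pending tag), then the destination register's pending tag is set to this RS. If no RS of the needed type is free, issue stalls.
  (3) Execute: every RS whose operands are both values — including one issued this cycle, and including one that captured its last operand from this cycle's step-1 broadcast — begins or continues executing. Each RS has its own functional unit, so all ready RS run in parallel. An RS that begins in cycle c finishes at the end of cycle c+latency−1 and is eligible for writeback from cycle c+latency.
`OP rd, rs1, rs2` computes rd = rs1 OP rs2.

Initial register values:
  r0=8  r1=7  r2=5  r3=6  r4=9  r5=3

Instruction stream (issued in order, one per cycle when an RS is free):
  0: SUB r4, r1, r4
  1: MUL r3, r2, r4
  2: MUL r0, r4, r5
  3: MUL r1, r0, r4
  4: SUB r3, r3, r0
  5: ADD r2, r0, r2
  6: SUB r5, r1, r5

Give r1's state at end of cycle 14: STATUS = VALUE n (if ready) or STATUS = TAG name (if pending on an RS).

cycle 1: issue SUB r4<-Add1 // r0:8,r1:7,r2:5,r3:6,r4:Add1,r5:3
cycle 2: issue MUL r3<-Mul1 // r0:8,r1:7,r2:5,r3:Mul1,r4:Add1,r5:3
cycle 3: CDB Add1=-2; issue MUL r0<-Mul2 // r0:Mul2,r1:7,r2:5,r3:Mul1,r4:-2,r5:3
cycle 4: stall // r0:Mul2,r1:7,r2:5,r3:Mul1,r4:-2,r5:3
cycle 5: stall // r0:Mul2,r1:7,r2:5,r3:Mul1,r4:-2,r5:3
cycle 6: stall // r0:Mul2,r1:7,r2:5,r3:Mul1,r4:-2,r5:3
cycle 7: CDB Mul1=-10; issue MUL r1<-Mul1 // r0:Mul2,r1:Mul1,r2:5,r3:-10,r4:-2,r5:3
cycle 8: CDB Mul2=-6; issue SUB r3<-Add1 // r0:-6,r1:Mul1,r2:5,r3:Add1,r4:-2,r5:3
cycle 9: issue ADD r2<-Add2 // r0:-6,r1:Mul1,r2:Add2,r3:Add1,r4:-2,r5:3
cycle 10: CDB Add1=-4; issue SUB r5<-Add1 // r0:-6,r1:Mul1,r2:Add2,r3:-4,r4:-2,r5:Add1
cycle 11: CDB Add2=-1 // r0:-6,r1:Mul1,r2:-1,r3:-4,r4:-2,r5:Add1
cycle 12: CDB Mul1=12 // r0:-6,r1:12,r2:-1,r3:-4,r4:-2,r5:Add1
cycle 13: - // r0:-6,r1:12,r2:-1,r3:-4,r4:-2,r5:Add1
cycle 14: CDB Add1=9 // r0:-6,r1:12,r2:-1,r3:-4,r4:-2,r5:9

STATUS = VALUE 12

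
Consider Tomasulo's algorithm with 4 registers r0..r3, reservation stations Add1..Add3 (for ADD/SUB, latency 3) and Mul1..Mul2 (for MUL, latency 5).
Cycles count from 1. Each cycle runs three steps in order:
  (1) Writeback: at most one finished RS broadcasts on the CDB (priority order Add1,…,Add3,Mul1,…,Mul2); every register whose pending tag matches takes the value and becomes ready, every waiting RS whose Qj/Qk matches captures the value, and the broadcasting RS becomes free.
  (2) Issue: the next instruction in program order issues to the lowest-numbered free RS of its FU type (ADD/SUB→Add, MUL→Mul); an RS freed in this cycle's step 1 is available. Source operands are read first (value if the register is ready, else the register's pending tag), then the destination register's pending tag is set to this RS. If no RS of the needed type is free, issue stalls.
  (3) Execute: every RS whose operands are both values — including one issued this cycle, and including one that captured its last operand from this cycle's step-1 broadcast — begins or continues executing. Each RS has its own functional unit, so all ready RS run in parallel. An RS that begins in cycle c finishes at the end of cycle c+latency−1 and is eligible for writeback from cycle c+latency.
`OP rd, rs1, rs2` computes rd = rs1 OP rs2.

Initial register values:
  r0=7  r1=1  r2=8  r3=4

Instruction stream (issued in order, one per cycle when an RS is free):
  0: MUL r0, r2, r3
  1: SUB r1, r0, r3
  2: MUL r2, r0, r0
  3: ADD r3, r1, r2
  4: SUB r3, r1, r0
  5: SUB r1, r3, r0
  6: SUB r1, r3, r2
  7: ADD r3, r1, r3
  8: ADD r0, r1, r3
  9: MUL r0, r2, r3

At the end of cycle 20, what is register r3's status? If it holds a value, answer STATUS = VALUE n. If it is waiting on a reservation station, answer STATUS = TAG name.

cycle 1: issue MUL r0<-Mul1 // r0:Mul1,r1:1,r2:8,r3:4
cycle 2: issue SUB r1<-Add1 // r0:Mul1,r1:Add1,r2:8,r3:4
cycle 3: issue MUL r2<-Mul2 // r0:Mul1,r1:Add1,r2:Mul2,r3:4
cycle 4: issue ADD r3<-Add2 // r0:Mul1,r1:Add1,r2:Mul2,r3:Add2
cycle 5: issue SUB r3<-Add3 // r0:Mul1,r1:Add1,r2:Mul2,r3:Add3
cycle 6: CDB Mul1=32; stall // r0:32,r1:Add1,r2:Mul2,r3:Add3
cycle 7: stall // r0:32,r1:Add1,r2:Mul2,r3:Add3
cycle 8: stall // r0:32,r1:Add1,r2:Mul2,r3:Add3
cycle 9: CDB Add1=28; issue SUB r1<-Add1 // r0:32,r1:Add1,r2:Mul2,r3:Add3
cycle 10: stall // r0:32,r1:Add1,r2:Mul2,r3:Add3
cycle 11: CDB Mul2=1024; stall // r0:32,r1:Add1,r2:1024,r3:Add3
cycle 12: CDB Add3=-4; issue SUB r1<-Add3 // r0:32,r1:Add3,r2:1024,r3:-4
cycle 13: stall // r0:32,r1:Add3,r2:1024,r3:-4
cycle 14: CDB Add2=1052; issue ADD r3<-Add2 // r0:32,r1:Add3,r2:1024,r3:Add2
cycle 15: CDB Add1=-36; issue ADD r0<-Add1 // r0:Add1,r1:Add3,r2:1024,r3:Add2
cycle 16: CDB Add3=-1028; issue MUL r0<-Mul1 // r0:Mul1,r1:-1028,r2:1024,r3:Add2
cycle 17: - // r0:Mul1,r1:-1028,r2:1024,r3:Add2
cycle 18: - // r0:Mul1,r1:-1028,r2:1024,r3:Add2
cycle 19: CDB Add2=-1032 // r0:Mul1,r1:-1028,r2:1024,r3:-1032
cycle 20: - // r0:Mul1,r1:-1028,r2:1024,r3:-1032

STATUS = VALUE -1032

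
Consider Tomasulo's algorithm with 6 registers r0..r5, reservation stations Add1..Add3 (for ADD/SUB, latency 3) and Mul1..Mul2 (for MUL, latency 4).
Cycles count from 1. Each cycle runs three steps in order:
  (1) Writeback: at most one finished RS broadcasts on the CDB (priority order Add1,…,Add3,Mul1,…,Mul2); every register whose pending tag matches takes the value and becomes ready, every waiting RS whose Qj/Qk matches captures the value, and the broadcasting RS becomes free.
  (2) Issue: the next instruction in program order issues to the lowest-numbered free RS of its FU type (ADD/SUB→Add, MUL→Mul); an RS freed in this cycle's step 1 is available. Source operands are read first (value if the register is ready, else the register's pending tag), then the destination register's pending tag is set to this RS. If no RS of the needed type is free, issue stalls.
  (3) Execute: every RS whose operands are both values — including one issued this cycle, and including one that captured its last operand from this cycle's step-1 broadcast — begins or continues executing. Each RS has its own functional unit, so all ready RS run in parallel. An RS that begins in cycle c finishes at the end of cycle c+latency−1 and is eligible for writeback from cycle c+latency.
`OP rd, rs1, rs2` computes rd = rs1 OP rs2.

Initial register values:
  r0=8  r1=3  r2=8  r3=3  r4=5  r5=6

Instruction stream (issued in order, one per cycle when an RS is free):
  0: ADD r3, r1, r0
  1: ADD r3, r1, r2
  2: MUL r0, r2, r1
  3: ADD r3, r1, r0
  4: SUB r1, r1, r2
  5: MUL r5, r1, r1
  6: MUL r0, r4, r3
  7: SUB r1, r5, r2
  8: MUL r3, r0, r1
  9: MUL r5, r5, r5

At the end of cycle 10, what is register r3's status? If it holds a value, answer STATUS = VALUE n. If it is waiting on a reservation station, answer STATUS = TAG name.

c1: issue ADD r3<-Add1 | r0:8,r1:3,r2:8,r3:Add1,r4:5,r5:6
c2: issue ADD r3<-Add2 | r0:8,r1:3,r2:8,r3:Add2,r4:5,r5:6
c3: issue MUL r0<-Mul1 | r0:Mul1,r1:3,r2:8,r3:Add2,r4:5,r5:6
c4: CDB Add1=11; issue ADD r3<-Add1 | r0:Mul1,r1:3,r2:8,r3:Add1,r4:5,r5:6
c5: CDB Add2=11; issue SUB r1<-Add2 | r0:Mul1,r1:Add2,r2:8,r3:Add1,r4:5,r5:6
c6: issue MUL r5<-Mul2 | r0:Mul1,r1:Add2,r2:8,r3:Add1,r4:5,r5:Mul2
c7: CDB Mul1=24; issue MUL r0<-Mul1 | r0:Mul1,r1:Add2,r2:8,r3:Add1,r4:5,r5:Mul2
c8: CDB Add2=-5; issue SUB r1<-Add2 | r0:Mul1,r1:Add2,r2:8,r3:Add1,r4:5,r5:Mul2
c9: stall | r0:Mul1,r1:Add2,r2:8,r3:Add1,r4:5,r5:Mul2
c10: CDB Add1=27; stall | r0:Mul1,r1:Add2,r2:8,r3:27,r4:5,r5:Mul2

STATUS = VALUE 27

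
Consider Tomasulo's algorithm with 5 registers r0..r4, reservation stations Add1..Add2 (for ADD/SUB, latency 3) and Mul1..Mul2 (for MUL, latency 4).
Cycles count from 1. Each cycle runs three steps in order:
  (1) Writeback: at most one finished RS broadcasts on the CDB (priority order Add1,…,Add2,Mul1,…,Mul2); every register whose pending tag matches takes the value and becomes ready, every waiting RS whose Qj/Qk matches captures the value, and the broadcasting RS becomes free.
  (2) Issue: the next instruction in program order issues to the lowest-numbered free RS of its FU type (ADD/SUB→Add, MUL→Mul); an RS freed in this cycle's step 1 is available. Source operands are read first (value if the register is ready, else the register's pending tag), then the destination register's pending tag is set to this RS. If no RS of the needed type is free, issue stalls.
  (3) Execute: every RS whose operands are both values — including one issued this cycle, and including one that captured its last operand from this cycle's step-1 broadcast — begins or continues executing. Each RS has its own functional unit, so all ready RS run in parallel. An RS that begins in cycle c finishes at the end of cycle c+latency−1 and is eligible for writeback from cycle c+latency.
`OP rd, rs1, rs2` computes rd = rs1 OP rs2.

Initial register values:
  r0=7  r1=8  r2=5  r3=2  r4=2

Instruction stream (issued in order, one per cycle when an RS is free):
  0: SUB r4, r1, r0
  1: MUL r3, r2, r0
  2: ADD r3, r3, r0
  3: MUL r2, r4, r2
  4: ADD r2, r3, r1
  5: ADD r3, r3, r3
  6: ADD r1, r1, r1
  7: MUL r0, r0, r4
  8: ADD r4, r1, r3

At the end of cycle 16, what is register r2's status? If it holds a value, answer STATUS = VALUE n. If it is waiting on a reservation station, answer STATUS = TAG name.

STATUS = VALUE 50

cycle 1: issue SUB r4<-Add1 // r0:7,r1:8,r2:5,r3:2,r4:Add1
cycle 2: issue MUL r3<-Mul1 // r0:7,r1:8,r2:5,r3:Mul1,r4:Add1
cycle 3: issue ADD r3<-Add2 // r0:7,r1:8,r2:5,r3:Add2,r4:Add1
cycle 4: CDB Add1=1; issue MUL r2<-Mul2 // r0:7,r1:8,r2:Mul2,r3:Add2,r4:1
cycle 5: issue ADD r2<-Add1 // r0:7,r1:8,r2:Add1,r3:Add2,r4:1
cycle 6: CDB Mul1=35; stall // r0:7,r1:8,r2:Add1,r3:Add2,r4:1
cycle 7: stall // r0:7,r1:8,r2:Add1,r3:Add2,r4:1
cycle 8: CDB Mul2=5; stall // r0:7,r1:8,r2:Add1,r3:Add2,r4:1
cycle 9: CDB Add2=42; issue ADD r3<-Add2 // r0:7,r1:8,r2:Add1,r3:Add2,r4:1
cycle 10: stall // r0:7,r1:8,r2:Add1,r3:Add2,r4:1
cycle 11: stall // r0:7,r1:8,r2:Add1,r3:Add2,r4:1
cycle 12: CDB Add1=50; issue ADD r1<-Add1 // r0:7,r1:Add1,r2:50,r3:Add2,r4:1
cycle 13: CDB Add2=84; issue MUL r0<-Mul1 // r0:Mul1,r1:Add1,r2:50,r3:84,r4:1
cycle 14: issue ADD r4<-Add2 // r0:Mul1,r1:Add1,r2:50,r3:84,r4:Add2
cycle 15: CDB Add1=16 // r0:Mul1,r1:16,r2:50,r3:84,r4:Add2
cycle 16: - // r0:Mul1,r1:16,r2:50,r3:84,r4:Add2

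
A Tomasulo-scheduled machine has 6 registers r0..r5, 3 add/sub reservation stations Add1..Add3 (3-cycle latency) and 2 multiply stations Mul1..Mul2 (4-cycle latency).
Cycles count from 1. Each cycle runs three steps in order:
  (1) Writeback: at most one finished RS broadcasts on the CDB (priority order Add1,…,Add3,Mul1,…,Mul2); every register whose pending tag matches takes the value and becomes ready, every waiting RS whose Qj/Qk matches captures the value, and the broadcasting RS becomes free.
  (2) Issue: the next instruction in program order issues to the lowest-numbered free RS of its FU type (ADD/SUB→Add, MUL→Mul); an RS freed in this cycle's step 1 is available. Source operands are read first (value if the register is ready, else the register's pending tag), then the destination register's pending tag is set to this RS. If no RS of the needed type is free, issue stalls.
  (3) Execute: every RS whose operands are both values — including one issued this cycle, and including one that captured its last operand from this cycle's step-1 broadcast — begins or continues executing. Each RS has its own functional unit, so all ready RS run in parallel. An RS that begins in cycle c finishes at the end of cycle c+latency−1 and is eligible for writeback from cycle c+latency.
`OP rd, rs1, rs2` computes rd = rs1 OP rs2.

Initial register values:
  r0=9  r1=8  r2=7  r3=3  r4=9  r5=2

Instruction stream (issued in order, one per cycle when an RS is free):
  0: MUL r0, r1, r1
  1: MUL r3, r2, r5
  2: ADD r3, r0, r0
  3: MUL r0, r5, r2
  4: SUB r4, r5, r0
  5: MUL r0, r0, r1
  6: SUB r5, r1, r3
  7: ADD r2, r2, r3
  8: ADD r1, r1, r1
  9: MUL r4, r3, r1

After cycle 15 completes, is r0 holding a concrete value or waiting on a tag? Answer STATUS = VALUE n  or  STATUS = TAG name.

cycle 1: issue MUL r0<-Mul1 // r0:Mul1,r1:8,r2:7,r3:3,r4:9,r5:2
cycle 2: issue MUL r3<-Mul2 // r0:Mul1,r1:8,r2:7,r3:Mul2,r4:9,r5:2
cycle 3: issue ADD r3<-Add1 // r0:Mul1,r1:8,r2:7,r3:Add1,r4:9,r5:2
cycle 4: stall // r0:Mul1,r1:8,r2:7,r3:Add1,r4:9,r5:2
cycle 5: CDB Mul1=64; issue MUL r0<-Mul1 // r0:Mul1,r1:8,r2:7,r3:Add1,r4:9,r5:2
cycle 6: CDB Mul2=14; issue SUB r4<-Add2 // r0:Mul1,r1:8,r2:7,r3:Add1,r4:Add2,r5:2
cycle 7: issue MUL r0<-Mul2 // r0:Mul2,r1:8,r2:7,r3:Add1,r4:Add2,r5:2
cycle 8: CDB Add1=128; issue SUB r5<-Add1 // r0:Mul2,r1:8,r2:7,r3:128,r4:Add2,r5:Add1
cycle 9: CDB Mul1=14; issue ADD r2<-Add3 // r0:Mul2,r1:8,r2:Add3,r3:128,r4:Add2,r5:Add1
cycle 10: stall // r0:Mul2,r1:8,r2:Add3,r3:128,r4:Add2,r5:Add1
cycle 11: CDB Add1=-120; issue ADD r1<-Add1 // r0:Mul2,r1:Add1,r2:Add3,r3:128,r4:Add2,r5:-120
cycle 12: CDB Add2=-12; issue MUL r4<-Mul1 // r0:Mul2,r1:Add1,r2:Add3,r3:128,r4:Mul1,r5:-120
cycle 13: CDB Add3=135 // r0:Mul2,r1:Add1,r2:135,r3:128,r4:Mul1,r5:-120
cycle 14: CDB Add1=16 // r0:Mul2,r1:16,r2:135,r3:128,r4:Mul1,r5:-120
cycle 15: CDB Mul2=112 // r0:112,r1:16,r2:135,r3:128,r4:Mul1,r5:-120

STATUS = VALUE 112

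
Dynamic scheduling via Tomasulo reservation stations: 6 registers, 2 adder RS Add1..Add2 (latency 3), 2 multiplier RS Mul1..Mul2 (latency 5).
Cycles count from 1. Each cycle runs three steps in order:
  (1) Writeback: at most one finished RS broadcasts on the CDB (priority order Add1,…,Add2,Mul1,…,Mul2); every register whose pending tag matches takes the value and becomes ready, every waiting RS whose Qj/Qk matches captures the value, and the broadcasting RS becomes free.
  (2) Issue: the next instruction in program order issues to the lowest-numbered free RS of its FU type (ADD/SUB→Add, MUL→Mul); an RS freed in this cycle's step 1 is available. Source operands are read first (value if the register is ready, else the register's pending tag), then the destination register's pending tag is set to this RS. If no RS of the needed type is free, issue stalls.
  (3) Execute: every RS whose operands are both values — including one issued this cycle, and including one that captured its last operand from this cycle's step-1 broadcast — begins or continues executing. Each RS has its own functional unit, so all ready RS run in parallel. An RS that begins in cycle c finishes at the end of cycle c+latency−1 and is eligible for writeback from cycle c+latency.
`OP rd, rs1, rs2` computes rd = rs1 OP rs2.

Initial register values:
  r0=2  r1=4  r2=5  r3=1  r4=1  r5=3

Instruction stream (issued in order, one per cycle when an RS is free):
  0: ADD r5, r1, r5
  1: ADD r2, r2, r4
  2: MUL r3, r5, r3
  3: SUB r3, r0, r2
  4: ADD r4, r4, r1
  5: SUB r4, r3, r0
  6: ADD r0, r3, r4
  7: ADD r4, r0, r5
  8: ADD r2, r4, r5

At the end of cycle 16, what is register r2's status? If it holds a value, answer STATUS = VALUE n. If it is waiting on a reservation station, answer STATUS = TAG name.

STATUS = TAG Add2

c1: issue ADD r5<-Add1 | r0:2,r1:4,r2:5,r3:1,r4:1,r5:Add1
c2: issue ADD r2<-Add2 | r0:2,r1:4,r2:Add2,r3:1,r4:1,r5:Add1
c3: issue MUL r3<-Mul1 | r0:2,r1:4,r2:Add2,r3:Mul1,r4:1,r5:Add1
c4: CDB Add1=7; issue SUB r3<-Add1 | r0:2,r1:4,r2:Add2,r3:Add1,r4:1,r5:7
c5: CDB Add2=6; issue ADD r4<-Add2 | r0:2,r1:4,r2:6,r3:Add1,r4:Add2,r5:7
c6: stall | r0:2,r1:4,r2:6,r3:Add1,r4:Add2,r5:7
c7: stall | r0:2,r1:4,r2:6,r3:Add1,r4:Add2,r5:7
c8: CDB Add1=-4; issue SUB r4<-Add1 | r0:2,r1:4,r2:6,r3:-4,r4:Add1,r5:7
c9: CDB Add2=5; issue ADD r0<-Add2 | r0:Add2,r1:4,r2:6,r3:-4,r4:Add1,r5:7
c10: CDB Mul1=7; stall | r0:Add2,r1:4,r2:6,r3:-4,r4:Add1,r5:7
c11: CDB Add1=-6; issue ADD r4<-Add1 | r0:Add2,r1:4,r2:6,r3:-4,r4:Add1,r5:7
c12: stall | r0:Add2,r1:4,r2:6,r3:-4,r4:Add1,r5:7
c13: stall | r0:Add2,r1:4,r2:6,r3:-4,r4:Add1,r5:7
c14: CDB Add2=-10; issue ADD r2<-Add2 | r0:-10,r1:4,r2:Add2,r3:-4,r4:Add1,r5:7
c15: - | r0:-10,r1:4,r2:Add2,r3:-4,r4:Add1,r5:7
c16: - | r0:-10,r1:4,r2:Add2,r3:-4,r4:Add1,r5:7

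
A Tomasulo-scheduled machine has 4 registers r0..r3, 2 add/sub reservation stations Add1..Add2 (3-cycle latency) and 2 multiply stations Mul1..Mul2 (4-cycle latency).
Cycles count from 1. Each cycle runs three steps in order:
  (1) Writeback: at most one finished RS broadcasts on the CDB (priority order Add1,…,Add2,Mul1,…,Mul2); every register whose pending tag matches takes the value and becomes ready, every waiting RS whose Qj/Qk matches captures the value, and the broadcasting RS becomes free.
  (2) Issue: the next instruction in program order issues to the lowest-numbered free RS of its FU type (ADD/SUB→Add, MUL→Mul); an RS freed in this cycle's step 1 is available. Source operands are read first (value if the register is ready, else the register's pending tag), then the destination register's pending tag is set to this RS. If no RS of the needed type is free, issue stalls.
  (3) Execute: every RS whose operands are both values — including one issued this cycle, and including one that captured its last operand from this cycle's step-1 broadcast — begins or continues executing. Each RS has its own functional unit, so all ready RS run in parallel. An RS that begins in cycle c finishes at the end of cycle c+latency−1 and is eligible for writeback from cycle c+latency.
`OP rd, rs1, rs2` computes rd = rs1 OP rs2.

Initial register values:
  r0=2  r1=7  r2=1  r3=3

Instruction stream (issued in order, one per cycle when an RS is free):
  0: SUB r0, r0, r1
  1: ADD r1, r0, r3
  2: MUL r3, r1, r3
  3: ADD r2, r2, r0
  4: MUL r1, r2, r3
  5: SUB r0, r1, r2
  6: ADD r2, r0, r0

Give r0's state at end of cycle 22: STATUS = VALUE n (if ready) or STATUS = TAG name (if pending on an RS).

STATUS = VALUE 28

c1: issue SUB r0<-Add1 | r0:Add1,r1:7,r2:1,r3:3
c2: issue ADD r1<-Add2 | r0:Add1,r1:Add2,r2:1,r3:3
c3: issue MUL r3<-Mul1 | r0:Add1,r1:Add2,r2:1,r3:Mul1
c4: CDB Add1=-5; issue ADD r2<-Add1 | r0:-5,r1:Add2,r2:Add1,r3:Mul1
c5: issue MUL r1<-Mul2 | r0:-5,r1:Mul2,r2:Add1,r3:Mul1
c6: stall | r0:-5,r1:Mul2,r2:Add1,r3:Mul1
c7: CDB Add1=-4; issue SUB r0<-Add1 | r0:Add1,r1:Mul2,r2:-4,r3:Mul1
c8: CDB Add2=-2; issue ADD r2<-Add2 | r0:Add1,r1:Mul2,r2:Add2,r3:Mul1
c9: - | r0:Add1,r1:Mul2,r2:Add2,r3:Mul1
c10: - | r0:Add1,r1:Mul2,r2:Add2,r3:Mul1
c11: - | r0:Add1,r1:Mul2,r2:Add2,r3:Mul1
c12: CDB Mul1=-6 | r0:Add1,r1:Mul2,r2:Add2,r3:-6
c13: - | r0:Add1,r1:Mul2,r2:Add2,r3:-6
c14: - | r0:Add1,r1:Mul2,r2:Add2,r3:-6
c15: - | r0:Add1,r1:Mul2,r2:Add2,r3:-6
c16: CDB Mul2=24 | r0:Add1,r1:24,r2:Add2,r3:-6
c17: - | r0:Add1,r1:24,r2:Add2,r3:-6
c18: - | r0:Add1,r1:24,r2:Add2,r3:-6
c19: CDB Add1=28 | r0:28,r1:24,r2:Add2,r3:-6
c20: - | r0:28,r1:24,r2:Add2,r3:-6
c21: - | r0:28,r1:24,r2:Add2,r3:-6
c22: CDB Add2=56 | r0:28,r1:24,r2:56,r3:-6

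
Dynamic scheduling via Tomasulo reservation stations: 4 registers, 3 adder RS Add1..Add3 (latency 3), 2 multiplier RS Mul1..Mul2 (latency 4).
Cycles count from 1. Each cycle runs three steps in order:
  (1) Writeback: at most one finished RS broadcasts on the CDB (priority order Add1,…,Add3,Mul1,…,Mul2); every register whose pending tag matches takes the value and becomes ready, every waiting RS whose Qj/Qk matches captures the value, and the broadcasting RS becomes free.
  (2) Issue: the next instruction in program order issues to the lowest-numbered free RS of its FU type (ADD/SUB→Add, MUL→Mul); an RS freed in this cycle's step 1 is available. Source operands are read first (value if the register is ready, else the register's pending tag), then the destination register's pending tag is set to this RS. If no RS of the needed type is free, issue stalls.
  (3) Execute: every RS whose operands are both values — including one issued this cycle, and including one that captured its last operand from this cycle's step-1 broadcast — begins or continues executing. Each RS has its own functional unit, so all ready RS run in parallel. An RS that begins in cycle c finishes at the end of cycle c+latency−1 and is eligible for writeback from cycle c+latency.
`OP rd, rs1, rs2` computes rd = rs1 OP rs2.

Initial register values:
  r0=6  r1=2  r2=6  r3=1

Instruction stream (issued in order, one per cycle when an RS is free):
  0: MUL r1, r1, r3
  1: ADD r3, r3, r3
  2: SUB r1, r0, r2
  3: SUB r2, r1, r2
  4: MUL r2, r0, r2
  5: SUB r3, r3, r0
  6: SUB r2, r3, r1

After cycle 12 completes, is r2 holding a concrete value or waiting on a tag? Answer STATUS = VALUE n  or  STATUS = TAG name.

STATUS = VALUE -4

c1: issue MUL r1<-Mul1 | r0:6,r1:Mul1,r2:6,r3:1
c2: issue ADD r3<-Add1 | r0:6,r1:Mul1,r2:6,r3:Add1
c3: issue SUB r1<-Add2 | r0:6,r1:Add2,r2:6,r3:Add1
c4: issue SUB r2<-Add3 | r0:6,r1:Add2,r2:Add3,r3:Add1
c5: CDB Add1=2; issue MUL r2<-Mul2 | r0:6,r1:Add2,r2:Mul2,r3:2
c6: CDB Add2=0; issue SUB r3<-Add1 | r0:6,r1:0,r2:Mul2,r3:Add1
c7: CDB Mul1=2; issue SUB r2<-Add2 | r0:6,r1:0,r2:Add2,r3:Add1
c8: - | r0:6,r1:0,r2:Add2,r3:Add1
c9: CDB Add1=-4 | r0:6,r1:0,r2:Add2,r3:-4
c10: CDB Add3=-6 | r0:6,r1:0,r2:Add2,r3:-4
c11: - | r0:6,r1:0,r2:Add2,r3:-4
c12: CDB Add2=-4 | r0:6,r1:0,r2:-4,r3:-4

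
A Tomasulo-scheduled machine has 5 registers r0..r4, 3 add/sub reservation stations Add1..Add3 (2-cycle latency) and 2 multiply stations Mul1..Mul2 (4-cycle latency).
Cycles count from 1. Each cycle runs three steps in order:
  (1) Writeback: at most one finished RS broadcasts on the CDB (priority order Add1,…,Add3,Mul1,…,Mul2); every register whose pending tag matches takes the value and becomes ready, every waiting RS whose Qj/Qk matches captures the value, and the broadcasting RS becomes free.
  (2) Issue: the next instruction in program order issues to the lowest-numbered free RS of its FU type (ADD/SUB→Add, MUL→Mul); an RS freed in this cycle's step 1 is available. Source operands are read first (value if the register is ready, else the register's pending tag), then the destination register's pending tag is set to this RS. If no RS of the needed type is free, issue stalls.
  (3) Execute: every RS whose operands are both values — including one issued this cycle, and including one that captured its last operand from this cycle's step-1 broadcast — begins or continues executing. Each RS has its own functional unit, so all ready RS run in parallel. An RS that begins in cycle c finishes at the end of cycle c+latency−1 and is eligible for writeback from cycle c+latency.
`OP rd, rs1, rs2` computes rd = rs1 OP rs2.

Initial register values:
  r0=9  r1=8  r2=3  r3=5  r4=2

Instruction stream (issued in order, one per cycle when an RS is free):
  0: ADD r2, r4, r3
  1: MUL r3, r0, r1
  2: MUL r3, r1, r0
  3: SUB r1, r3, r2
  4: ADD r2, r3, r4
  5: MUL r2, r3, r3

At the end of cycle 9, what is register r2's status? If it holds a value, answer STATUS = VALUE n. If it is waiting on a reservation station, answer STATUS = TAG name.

STATUS = TAG Mul1

  c1: issue ADD r2<-Add1  regs: r0:9,r1:8,r2:Add1,r3:5,r4:2
  c2: issue MUL r3<-Mul1  regs: r0:9,r1:8,r2:Add1,r3:Mul1,r4:2
  c3: CDB Add1=7; issue MUL r3<-Mul2  regs: r0:9,r1:8,r2:7,r3:Mul2,r4:2
  c4: issue SUB r1<-Add1  regs: r0:9,r1:Add1,r2:7,r3:Mul2,r4:2
  c5: issue ADD r2<-Add2  regs: r0:9,r1:Add1,r2:Add2,r3:Mul2,r4:2
  c6: CDB Mul1=72; issue MUL r2<-Mul1  regs: r0:9,r1:Add1,r2:Mul1,r3:Mul2,r4:2
  c7: CDB Mul2=72  regs: r0:9,r1:Add1,r2:Mul1,r3:72,r4:2
  c8: -  regs: r0:9,r1:Add1,r2:Mul1,r3:72,r4:2
  c9: CDB Add1=65  regs: r0:9,r1:65,r2:Mul1,r3:72,r4:2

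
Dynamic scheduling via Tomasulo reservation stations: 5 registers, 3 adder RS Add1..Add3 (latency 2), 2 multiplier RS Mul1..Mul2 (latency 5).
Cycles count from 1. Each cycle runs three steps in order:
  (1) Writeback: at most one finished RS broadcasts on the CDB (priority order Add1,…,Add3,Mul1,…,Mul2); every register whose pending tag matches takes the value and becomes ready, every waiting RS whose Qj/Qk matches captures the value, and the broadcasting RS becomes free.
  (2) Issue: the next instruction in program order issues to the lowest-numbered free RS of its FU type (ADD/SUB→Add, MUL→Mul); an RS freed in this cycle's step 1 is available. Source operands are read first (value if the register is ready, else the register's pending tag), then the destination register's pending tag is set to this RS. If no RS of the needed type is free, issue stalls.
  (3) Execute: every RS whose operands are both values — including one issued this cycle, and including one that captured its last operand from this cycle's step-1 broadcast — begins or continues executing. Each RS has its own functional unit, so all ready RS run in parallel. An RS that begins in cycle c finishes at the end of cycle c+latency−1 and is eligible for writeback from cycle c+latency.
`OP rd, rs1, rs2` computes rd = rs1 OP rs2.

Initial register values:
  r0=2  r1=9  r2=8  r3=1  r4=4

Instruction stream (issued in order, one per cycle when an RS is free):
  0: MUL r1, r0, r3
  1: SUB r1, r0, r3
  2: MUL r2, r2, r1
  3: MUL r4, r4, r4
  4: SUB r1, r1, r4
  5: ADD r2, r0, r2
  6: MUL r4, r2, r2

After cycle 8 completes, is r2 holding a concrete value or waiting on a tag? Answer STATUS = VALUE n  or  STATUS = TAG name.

STATUS = TAG Add2

  c1: issue MUL r1<-Mul1  regs: r0:2,r1:Mul1,r2:8,r3:1,r4:4
  c2: issue SUB r1<-Add1  regs: r0:2,r1:Add1,r2:8,r3:1,r4:4
  c3: issue MUL r2<-Mul2  regs: r0:2,r1:Add1,r2:Mul2,r3:1,r4:4
  c4: CDB Add1=1; stall  regs: r0:2,r1:1,r2:Mul2,r3:1,r4:4
  c5: stall  regs: r0:2,r1:1,r2:Mul2,r3:1,r4:4
  c6: CDB Mul1=2; issue MUL r4<-Mul1  regs: r0:2,r1:1,r2:Mul2,r3:1,r4:Mul1
  c7: issue SUB r1<-Add1  regs: r0:2,r1:Add1,r2:Mul2,r3:1,r4:Mul1
  c8: issue ADD r2<-Add2  regs: r0:2,r1:Add1,r2:Add2,r3:1,r4:Mul1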